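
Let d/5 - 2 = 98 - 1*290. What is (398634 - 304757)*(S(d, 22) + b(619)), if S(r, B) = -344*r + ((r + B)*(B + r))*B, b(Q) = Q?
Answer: 1809335261559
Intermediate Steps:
d = -950 (d = 10 + 5*(98 - 1*290) = 10 + 5*(98 - 290) = 10 + 5*(-192) = 10 - 960 = -950)
S(r, B) = -344*r + B*(B + r)² (S(r, B) = -344*r + ((B + r)*(B + r))*B = -344*r + (B + r)²*B = -344*r + B*(B + r)²)
(398634 - 304757)*(S(d, 22) + b(619)) = (398634 - 304757)*((-344*(-950) + 22*(22 - 950)²) + 619) = 93877*((326800 + 22*(-928)²) + 619) = 93877*((326800 + 22*861184) + 619) = 93877*((326800 + 18946048) + 619) = 93877*(19272848 + 619) = 93877*19273467 = 1809335261559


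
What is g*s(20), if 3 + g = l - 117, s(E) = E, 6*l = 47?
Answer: -6730/3 ≈ -2243.3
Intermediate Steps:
l = 47/6 (l = (1/6)*47 = 47/6 ≈ 7.8333)
g = -673/6 (g = -3 + (47/6 - 117) = -3 - 655/6 = -673/6 ≈ -112.17)
g*s(20) = -673/6*20 = -6730/3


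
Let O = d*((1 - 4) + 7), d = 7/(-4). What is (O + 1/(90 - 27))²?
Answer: 193600/3969 ≈ 48.778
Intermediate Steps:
d = -7/4 (d = 7*(-¼) = -7/4 ≈ -1.7500)
O = -7 (O = -7*((1 - 4) + 7)/4 = -7*(-3 + 7)/4 = -7/4*4 = -7)
(O + 1/(90 - 27))² = (-7 + 1/(90 - 27))² = (-7 + 1/63)² = (-440/63)² = 193600/3969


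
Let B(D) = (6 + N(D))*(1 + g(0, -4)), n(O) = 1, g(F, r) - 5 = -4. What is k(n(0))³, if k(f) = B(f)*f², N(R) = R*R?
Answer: 2744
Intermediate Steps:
g(F, r) = 1 (g(F, r) = 5 - 4 = 1)
N(R) = R²
B(D) = 12 + 2*D² (B(D) = (6 + D²)*(1 + 1) = (6 + D²)*2 = 12 + 2*D²)
k(f) = f²*(12 + 2*f²) (k(f) = (12 + 2*f²)*f² = f²*(12 + 2*f²))
k(n(0))³ = (2*1²*(6 + 1²))³ = (2*1*(6 + 1))³ = (2*1*7)³ = 14³ = 2744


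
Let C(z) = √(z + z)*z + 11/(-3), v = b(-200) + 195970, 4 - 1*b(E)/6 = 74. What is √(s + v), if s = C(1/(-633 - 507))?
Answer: √(254132014800 - 2*I*√570)/1140 ≈ 442.21 - 4.1544e-8*I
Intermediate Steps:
b(E) = -420 (b(E) = 24 - 6*74 = 24 - 444 = -420)
v = 195550 (v = -420 + 195970 = 195550)
C(z) = -11/3 + √2*z^(3/2) (C(z) = √(2*z)*z + 11*(-⅓) = (√2*√z)*z - 11/3 = √2*z^(3/2) - 11/3 = -11/3 + √2*z^(3/2))
s = -11/3 - I*√570/649800 (s = -11/3 + √2*(1/(-633 - 507))^(3/2) = -11/3 + √2*(1/(-1140))^(3/2) = -11/3 + √2*(-1/1140)^(3/2) = -11/3 + √2*(-I*√285/649800) = -11/3 - I*√570/649800 ≈ -3.6667 - 3.6742e-5*I)
√(s + v) = √((-11/3 - I*√570/649800) + 195550) = √(586639/3 - I*√570/649800)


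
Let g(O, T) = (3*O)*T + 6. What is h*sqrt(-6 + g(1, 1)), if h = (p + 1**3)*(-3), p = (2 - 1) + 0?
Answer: -6*sqrt(3) ≈ -10.392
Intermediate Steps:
p = 1 (p = 1 + 0 = 1)
g(O, T) = 6 + 3*O*T (g(O, T) = 3*O*T + 6 = 6 + 3*O*T)
h = -6 (h = (1 + 1**3)*(-3) = (1 + 1)*(-3) = 2*(-3) = -6)
h*sqrt(-6 + g(1, 1)) = -6*sqrt(-6 + (6 + 3*1*1)) = -6*sqrt(-6 + (6 + 3)) = -6*sqrt(-6 + 9) = -6*sqrt(3)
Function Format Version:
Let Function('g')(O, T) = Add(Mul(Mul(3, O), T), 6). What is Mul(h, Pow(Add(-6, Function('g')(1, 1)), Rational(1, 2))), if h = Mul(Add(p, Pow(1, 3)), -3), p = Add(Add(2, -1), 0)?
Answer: Mul(-6, Pow(3, Rational(1, 2))) ≈ -10.392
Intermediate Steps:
p = 1 (p = Add(1, 0) = 1)
Function('g')(O, T) = Add(6, Mul(3, O, T)) (Function('g')(O, T) = Add(Mul(3, O, T), 6) = Add(6, Mul(3, O, T)))
h = -6 (h = Mul(Add(1, Pow(1, 3)), -3) = Mul(Add(1, 1), -3) = Mul(2, -3) = -6)
Mul(h, Pow(Add(-6, Function('g')(1, 1)), Rational(1, 2))) = Mul(-6, Pow(Add(-6, Add(6, Mul(3, 1, 1))), Rational(1, 2))) = Mul(-6, Pow(Add(-6, Add(6, 3)), Rational(1, 2))) = Mul(-6, Pow(Add(-6, 9), Rational(1, 2))) = Mul(-6, Pow(3, Rational(1, 2)))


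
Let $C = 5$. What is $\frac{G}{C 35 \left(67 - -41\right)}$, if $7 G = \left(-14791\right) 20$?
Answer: $- \frac{2113}{945} \approx -2.236$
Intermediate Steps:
$G = -42260$ ($G = \frac{\left(-14791\right) 20}{7} = \frac{1}{7} \left(-295820\right) = -42260$)
$\frac{G}{C 35 \left(67 - -41\right)} = - \frac{42260}{5 \cdot 35 \left(67 - -41\right)} = - \frac{42260}{175 \left(67 + 41\right)} = - \frac{42260}{175 \cdot 108} = - \frac{42260}{18900} = \left(-42260\right) \frac{1}{18900} = - \frac{2113}{945}$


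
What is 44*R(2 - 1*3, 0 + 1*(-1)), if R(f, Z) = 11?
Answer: 484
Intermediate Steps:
44*R(2 - 1*3, 0 + 1*(-1)) = 44*11 = 484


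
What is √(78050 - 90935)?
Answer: I*√12885 ≈ 113.51*I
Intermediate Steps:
√(78050 - 90935) = √(-12885) = I*√12885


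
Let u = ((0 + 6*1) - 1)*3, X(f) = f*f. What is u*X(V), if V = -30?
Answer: 13500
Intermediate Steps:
X(f) = f²
u = 15 (u = ((0 + 6) - 1)*3 = (6 - 1)*3 = 5*3 = 15)
u*X(V) = 15*(-30)² = 15*900 = 13500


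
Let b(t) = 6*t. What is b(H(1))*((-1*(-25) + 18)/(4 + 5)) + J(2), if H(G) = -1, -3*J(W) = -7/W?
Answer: -55/2 ≈ -27.500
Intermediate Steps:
J(W) = 7/(3*W) (J(W) = -(-7)/(3*W) = 7/(3*W))
b(H(1))*((-1*(-25) + 18)/(4 + 5)) + J(2) = (6*(-1))*((-1*(-25) + 18)/(4 + 5)) + (7/3)/2 = -6*(25 + 18)/9 + (7/3)*(1/2) = -258/9 + 7/6 = -6*43/9 + 7/6 = -86/3 + 7/6 = -55/2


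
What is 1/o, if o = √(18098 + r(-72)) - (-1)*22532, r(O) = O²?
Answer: 11266/253833871 - √23282/507667742 ≈ 4.4083e-5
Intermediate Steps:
o = 22532 + √23282 (o = √(18098 + (-72)²) - (-1)*22532 = √(18098 + 5184) - 1*(-22532) = √23282 + 22532 = 22532 + √23282 ≈ 22685.)
1/o = 1/(22532 + √23282)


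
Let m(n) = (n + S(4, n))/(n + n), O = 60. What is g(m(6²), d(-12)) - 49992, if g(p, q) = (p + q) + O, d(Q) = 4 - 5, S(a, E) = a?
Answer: -449392/9 ≈ -49932.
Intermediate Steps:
d(Q) = -1
m(n) = (4 + n)/(2*n) (m(n) = (n + 4)/(n + n) = (4 + n)/((2*n)) = (4 + n)*(1/(2*n)) = (4 + n)/(2*n))
g(p, q) = 60 + p + q (g(p, q) = (p + q) + 60 = 60 + p + q)
g(m(6²), d(-12)) - 49992 = (60 + (4 + 6²)/(2*(6²)) - 1) - 49992 = (60 + (½)*(4 + 36)/36 - 1) - 49992 = (60 + (½)*(1/36)*40 - 1) - 49992 = (60 + 5/9 - 1) - 49992 = 536/9 - 49992 = -449392/9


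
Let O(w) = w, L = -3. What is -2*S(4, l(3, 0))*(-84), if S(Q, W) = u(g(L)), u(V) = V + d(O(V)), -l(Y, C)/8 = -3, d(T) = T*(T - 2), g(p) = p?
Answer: 2016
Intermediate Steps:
d(T) = T*(-2 + T)
l(Y, C) = 24 (l(Y, C) = -8*(-3) = 24)
u(V) = V + V*(-2 + V)
S(Q, W) = 12 (S(Q, W) = -3*(-1 - 3) = -3*(-4) = 12)
-2*S(4, l(3, 0))*(-84) = -2*12*(-84) = -24*(-84) = 2016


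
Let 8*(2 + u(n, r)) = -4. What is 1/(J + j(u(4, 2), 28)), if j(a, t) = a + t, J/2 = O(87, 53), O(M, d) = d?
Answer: 2/263 ≈ 0.0076046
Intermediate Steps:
u(n, r) = -5/2 (u(n, r) = -2 + (⅛)*(-4) = -2 - ½ = -5/2)
J = 106 (J = 2*53 = 106)
1/(J + j(u(4, 2), 28)) = 1/(106 + (-5/2 + 28)) = 1/(106 + 51/2) = 1/(263/2) = 2/263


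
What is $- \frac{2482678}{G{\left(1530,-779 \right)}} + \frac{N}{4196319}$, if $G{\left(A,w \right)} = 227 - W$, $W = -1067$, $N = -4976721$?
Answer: $- \frac{1737424789876}{905006131} \approx -1919.8$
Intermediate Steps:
$G{\left(A,w \right)} = 1294$ ($G{\left(A,w \right)} = 227 - -1067 = 227 + 1067 = 1294$)
$- \frac{2482678}{G{\left(1530,-779 \right)}} + \frac{N}{4196319} = - \frac{2482678}{1294} - \frac{4976721}{4196319} = \left(-2482678\right) \frac{1}{1294} - \frac{1658907}{1398773} = - \frac{1241339}{647} - \frac{1658907}{1398773} = - \frac{1737424789876}{905006131}$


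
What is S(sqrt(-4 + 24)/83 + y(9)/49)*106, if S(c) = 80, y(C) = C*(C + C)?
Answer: 8480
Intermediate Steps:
y(C) = 2*C**2 (y(C) = C*(2*C) = 2*C**2)
S(sqrt(-4 + 24)/83 + y(9)/49)*106 = 80*106 = 8480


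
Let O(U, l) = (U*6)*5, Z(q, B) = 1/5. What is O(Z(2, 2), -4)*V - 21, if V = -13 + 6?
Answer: -63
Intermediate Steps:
Z(q, B) = ⅕
V = -7
O(U, l) = 30*U (O(U, l) = (6*U)*5 = 30*U)
O(Z(2, 2), -4)*V - 21 = (30*(⅕))*(-7) - 21 = 6*(-7) - 21 = -42 - 21 = -63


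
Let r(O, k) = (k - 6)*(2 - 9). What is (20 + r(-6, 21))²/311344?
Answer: 7225/311344 ≈ 0.023206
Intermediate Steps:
r(O, k) = 42 - 7*k (r(O, k) = (-6 + k)*(-7) = 42 - 7*k)
(20 + r(-6, 21))²/311344 = (20 + (42 - 7*21))²/311344 = (20 + (42 - 147))²*(1/311344) = (20 - 105)²*(1/311344) = (-85)²*(1/311344) = 7225*(1/311344) = 7225/311344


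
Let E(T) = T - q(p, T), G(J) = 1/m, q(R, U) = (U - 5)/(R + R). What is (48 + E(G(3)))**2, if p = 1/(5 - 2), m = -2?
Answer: 49729/16 ≈ 3108.1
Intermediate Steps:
p = 1/3 ≈ 0.33333
q(R, U) = (-5 + U)/(2*R) (q(R, U) = (-5 + U)/((2*R)) = (-5 + U)*(1/(2*R)) = (-5 + U)/(2*R))
G(J) = -1/2 (G(J) = 1/(-2) = -1/2)
E(T) = 15/2 - T/2 (E(T) = T - (-5 + T)/(2*1/3) = T - 3*(-5 + T)/2 = T - (-15/2 + 3*T/2) = T + (15/2 - 3*T/2) = 15/2 - T/2)
(48 + E(G(3)))**2 = (48 + (15/2 - 1/2*(-1/2)))**2 = (48 + (15/2 + 1/4))**2 = (48 + 31/4)**2 = (223/4)**2 = 49729/16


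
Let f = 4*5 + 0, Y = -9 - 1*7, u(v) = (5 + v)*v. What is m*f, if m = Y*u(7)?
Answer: -26880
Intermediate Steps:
u(v) = v*(5 + v)
Y = -16 (Y = -9 - 7 = -16)
m = -1344 (m = -112*(5 + 7) = -112*12 = -16*84 = -1344)
f = 20 (f = 20 + 0 = 20)
m*f = -1344*20 = -26880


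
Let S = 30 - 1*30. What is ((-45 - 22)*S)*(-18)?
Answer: 0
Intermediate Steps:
S = 0 (S = 30 - 30 = 0)
((-45 - 22)*S)*(-18) = ((-45 - 22)*0)*(-18) = -67*0*(-18) = 0*(-18) = 0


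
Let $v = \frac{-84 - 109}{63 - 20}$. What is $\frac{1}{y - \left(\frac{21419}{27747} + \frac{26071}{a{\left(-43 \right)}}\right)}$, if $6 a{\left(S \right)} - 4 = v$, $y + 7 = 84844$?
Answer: $\frac{194229}{78689370922} \approx 2.4683 \cdot 10^{-6}$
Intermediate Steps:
$y = 84837$ ($y = -7 + 84844 = 84837$)
$v = - \frac{193}{43} \approx -4.4884$
$a{\left(S \right)} = - \frac{7}{86}$ ($a{\left(S \right)} = \frac{2}{3} + \frac{1}{6} \left(- \frac{193}{43}\right) = \frac{2}{3} - \frac{193}{258} = - \frac{7}{86}$)
$\frac{1}{y - \left(\frac{21419}{27747} + \frac{26071}{a{\left(-43 \right)}}\right)} = \frac{1}{84837 - \left(- \frac{2242106}{7} + \frac{21419}{27747}\right)} = \frac{1}{84837 - - \frac{62211565249}{194229}} = \frac{1}{84837 + \left(- \frac{21419}{27747} + \frac{2242106}{7}\right)} = \frac{1}{84837 + \frac{62211565249}{194229}} = \frac{1}{\frac{78689370922}{194229}} = \frac{194229}{78689370922}$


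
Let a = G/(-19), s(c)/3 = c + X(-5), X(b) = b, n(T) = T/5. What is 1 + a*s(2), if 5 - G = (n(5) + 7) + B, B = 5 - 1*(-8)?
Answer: -125/19 ≈ -6.5789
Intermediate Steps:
n(T) = T/5 (n(T) = T*(1/5) = T/5)
B = 13 (B = 5 + 8 = 13)
G = -16 (G = 5 - (((1/5)*5 + 7) + 13) = 5 - ((1 + 7) + 13) = 5 - (8 + 13) = 5 - 1*21 = 5 - 21 = -16)
s(c) = -15 + 3*c (s(c) = 3*(c - 5) = 3*(-5 + c) = -15 + 3*c)
a = 16/19 (a = -16/(-19) = -16*(-1/19) = 16/19 ≈ 0.84210)
1 + a*s(2) = 1 + 16*(-15 + 3*2)/19 = 1 + 16*(-15 + 6)/19 = 1 + (16/19)*(-9) = 1 - 144/19 = -125/19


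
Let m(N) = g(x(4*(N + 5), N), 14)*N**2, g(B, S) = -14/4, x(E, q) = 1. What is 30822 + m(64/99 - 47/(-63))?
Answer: 4228278683/137214 ≈ 30815.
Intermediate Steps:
g(B, S) = -7/2 (g(B, S) = -14*1/4 = -7/2)
m(N) = -7*N**2/2
30822 + m(64/99 - 47/(-63)) = 30822 - 7*(64/99 - 47/(-63))**2/2 = 30822 - 7*(64*(1/99) - 47*(-1/63))**2/2 = 30822 - 7*(64/99 + 47/63)**2/2 = 30822 - 7*(965/693)**2/2 = 30822 - 7/2*931225/480249 = 30822 - 931225/137214 = 4228278683/137214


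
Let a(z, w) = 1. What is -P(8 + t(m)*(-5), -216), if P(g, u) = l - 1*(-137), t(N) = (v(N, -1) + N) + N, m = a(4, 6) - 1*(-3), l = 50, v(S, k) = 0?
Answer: -187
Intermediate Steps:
m = 4 (m = 1 - 1*(-3) = 1 + 3 = 4)
t(N) = 2*N (t(N) = (0 + N) + N = N + N = 2*N)
P(g, u) = 187 (P(g, u) = 50 - 1*(-137) = 50 + 137 = 187)
-P(8 + t(m)*(-5), -216) = -1*187 = -187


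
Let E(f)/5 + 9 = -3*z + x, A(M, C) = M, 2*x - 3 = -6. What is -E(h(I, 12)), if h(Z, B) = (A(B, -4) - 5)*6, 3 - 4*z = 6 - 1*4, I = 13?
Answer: 225/4 ≈ 56.250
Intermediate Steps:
x = -3/2 (x = 3/2 + (1/2)*(-6) = 3/2 - 3 = -3/2 ≈ -1.5000)
z = 1/4 (z = 3/4 - (6 - 1*4)/4 = 3/4 - (6 - 4)/4 = 3/4 - 1/4*2 = 3/4 - 1/2 = 1/4 ≈ 0.25000)
h(Z, B) = -30 + 6*B (h(Z, B) = (B - 5)*6 = (-5 + B)*6 = -30 + 6*B)
E(f) = -225/4 (E(f) = -45 + 5*(-3*1/4 - 3/2) = -45 + 5*(-3/4 - 3/2) = -45 + 5*(-9/4) = -45 - 45/4 = -225/4)
-E(h(I, 12)) = -1*(-225/4) = 225/4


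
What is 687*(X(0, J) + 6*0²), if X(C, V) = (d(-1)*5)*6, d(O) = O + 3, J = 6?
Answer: 41220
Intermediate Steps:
d(O) = 3 + O
X(C, V) = 60 (X(C, V) = ((3 - 1)*5)*6 = (2*5)*6 = 10*6 = 60)
687*(X(0, J) + 6*0²) = 687*(60 + 6*0²) = 687*(60 + 6*0) = 687*(60 + 0) = 687*60 = 41220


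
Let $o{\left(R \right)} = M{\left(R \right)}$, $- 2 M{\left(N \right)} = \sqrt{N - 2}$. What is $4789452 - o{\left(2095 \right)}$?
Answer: $4789452 + \frac{\sqrt{2093}}{2} \approx 4.7895 \cdot 10^{6}$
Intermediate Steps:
$M{\left(N \right)} = - \frac{\sqrt{-2 + N}}{2}$ ($M{\left(N \right)} = - \frac{\sqrt{N - 2}}{2} = - \frac{\sqrt{-2 + N}}{2}$)
$o{\left(R \right)} = - \frac{\sqrt{-2 + R}}{2}$
$4789452 - o{\left(2095 \right)} = 4789452 - - \frac{\sqrt{-2 + 2095}}{2} = 4789452 - - \frac{\sqrt{2093}}{2} = 4789452 + \frac{\sqrt{2093}}{2}$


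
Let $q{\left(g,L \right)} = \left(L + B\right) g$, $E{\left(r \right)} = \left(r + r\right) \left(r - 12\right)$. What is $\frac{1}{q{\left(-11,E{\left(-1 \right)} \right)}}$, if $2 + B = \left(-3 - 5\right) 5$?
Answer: $\frac{1}{176} \approx 0.0056818$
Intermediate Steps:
$B = -42$ ($B = -2 + \left(-3 - 5\right) 5 = -2 - 40 = -42$)
$E{\left(r \right)} = 2 r \left(-12 + r\right)$
$q{\left(g,L \right)} = g \left(-42 + L\right)$ ($q{\left(g,L \right)} = \left(L - 42\right) g = \left(-42 + L\right) g = g \left(-42 + L\right)$)
$\frac{1}{q{\left(-11,E{\left(-1 \right)} \right)}} = \frac{1}{\left(-11\right) \left(-42 + 2 \left(-1\right) \left(-12 - 1\right)\right)} = \frac{1}{\left(-11\right) \left(-42 + 2 \left(-1\right) \left(-13\right)\right)} = \frac{1}{\left(-11\right) \left(-42 + 26\right)} = \frac{1}{\left(-11\right) \left(-16\right)} = \frac{1}{176}$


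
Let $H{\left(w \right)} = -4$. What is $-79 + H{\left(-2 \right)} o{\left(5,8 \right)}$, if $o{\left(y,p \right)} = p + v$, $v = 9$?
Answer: $-147$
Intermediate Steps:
$o{\left(y,p \right)} = 9 + p$ ($o{\left(y,p \right)} = p + 9 = 9 + p$)
$-79 + H{\left(-2 \right)} o{\left(5,8 \right)} = -79 - 4 \left(9 + 8\right) = -79 - 68 = -147$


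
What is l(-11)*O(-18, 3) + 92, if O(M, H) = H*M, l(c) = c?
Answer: 686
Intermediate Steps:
l(-11)*O(-18, 3) + 92 = -33*(-18) + 92 = -11*(-54) + 92 = 594 + 92 = 686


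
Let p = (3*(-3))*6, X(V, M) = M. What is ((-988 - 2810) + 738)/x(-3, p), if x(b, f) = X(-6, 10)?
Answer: -306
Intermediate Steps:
p = -54 (p = -9*6 = -54)
x(b, f) = 10
((-988 - 2810) + 738)/x(-3, p) = ((-988 - 2810) + 738)/10 = (-3798 + 738)*(1/10) = -3060*1/10 = -306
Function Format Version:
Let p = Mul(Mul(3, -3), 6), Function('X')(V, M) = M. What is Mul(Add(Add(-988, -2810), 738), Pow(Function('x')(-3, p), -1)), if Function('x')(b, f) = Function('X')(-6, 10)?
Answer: -306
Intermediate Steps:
p = -54 (p = Mul(-9, 6) = -54)
Function('x')(b, f) = 10
Mul(Add(Add(-988, -2810), 738), Pow(Function('x')(-3, p), -1)) = Mul(Add(Add(-988, -2810), 738), Pow(10, -1)) = Mul(Add(-3798, 738), Rational(1, 10)) = Mul(-3060, Rational(1, 10)) = -306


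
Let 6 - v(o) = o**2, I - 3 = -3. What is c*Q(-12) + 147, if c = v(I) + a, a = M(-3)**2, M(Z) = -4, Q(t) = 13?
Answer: 433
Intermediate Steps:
I = 0 (I = 3 - 3 = 0)
v(o) = 6 - o**2
a = 16 (a = (-4)**2 = 16)
c = 22 (c = (6 - 1*0**2) + 16 = (6 - 1*0) + 16 = (6 + 0) + 16 = 6 + 16 = 22)
c*Q(-12) + 147 = 22*13 + 147 = 286 + 147 = 433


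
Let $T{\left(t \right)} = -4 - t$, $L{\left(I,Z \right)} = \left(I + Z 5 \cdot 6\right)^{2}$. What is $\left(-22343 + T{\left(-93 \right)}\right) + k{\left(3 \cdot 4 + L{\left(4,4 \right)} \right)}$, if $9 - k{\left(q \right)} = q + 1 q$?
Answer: $-53021$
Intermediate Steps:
$L{\left(I,Z \right)} = \left(I + 30 Z\right)^{2}$ ($L{\left(I,Z \right)} = \left(I + 5 Z 6\right)^{2} = \left(I + 30 Z\right)^{2}$)
$k{\left(q \right)} = 9 - 2 q$ ($k{\left(q \right)} = 9 - \left(q + 1 q\right) = 9 - \left(q + q\right) = 9 - 2 q$)
$\left(-22343 + T{\left(-93 \right)}\right) + k{\left(3 \cdot 4 + L{\left(4,4 \right)} \right)} = \left(-22343 - -89\right) + \left(9 - 2 \left(3 \cdot 4 + \left(4 + 30 \cdot 4\right)^{2}\right)\right) = \left(-22343 + \left(-4 + 93\right)\right) + \left(9 - 2 \left(12 + \left(4 + 120\right)^{2}\right)\right) = \left(-22343 + 89\right) + \left(9 - 2 \left(12 + 124^{2}\right)\right) = -22254 + \left(9 - 2 \left(12 + 15376\right)\right) = -22254 + \left(9 - 30776\right) = -22254 - 30767 = -53021$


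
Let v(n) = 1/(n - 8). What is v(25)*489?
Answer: 489/17 ≈ 28.765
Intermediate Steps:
v(n) = 1/(-8 + n)
v(25)*489 = 489/(-8 + 25) = 489/17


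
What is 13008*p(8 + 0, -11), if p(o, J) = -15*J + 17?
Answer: 2367456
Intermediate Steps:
p(o, J) = 17 - 15*J
13008*p(8 + 0, -11) = 13008*(17 - 15*(-11)) = 13008*(17 + 165) = 13008*182 = 2367456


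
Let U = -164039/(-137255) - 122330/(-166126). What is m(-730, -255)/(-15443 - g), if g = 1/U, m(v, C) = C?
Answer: 5615297250660/340078206466741 ≈ 0.016512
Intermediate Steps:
U = 22020773532/11400812065 (U = -164039*(-1/137255) - 122330*(-1/166126) = 164039/137255 + 61165/83063 = 22020773532/11400812065 ≈ 1.9315)
g = 11400812065/22020773532 (g = 1/(22020773532/11400812065) = 11400812065/22020773532 ≈ 0.51773)
m(-730, -255)/(-15443 - g) = -255/(-15443 - 1*11400812065/22020773532) = -255/(-15443 - 11400812065/22020773532) = -255/(-340078206466741/22020773532) = -255*(-22020773532/340078206466741) = 5615297250660/340078206466741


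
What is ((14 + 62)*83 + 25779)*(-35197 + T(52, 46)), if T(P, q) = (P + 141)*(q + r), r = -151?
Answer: -1779609194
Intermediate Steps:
T(P, q) = (-151 + q)*(141 + P) (T(P, q) = (P + 141)*(q - 151) = (141 + P)*(-151 + q) = (-151 + q)*(141 + P))
((14 + 62)*83 + 25779)*(-35197 + T(52, 46)) = ((14 + 62)*83 + 25779)*(-35197 + (-21291 - 151*52 + 141*46 + 52*46)) = (76*83 + 25779)*(-35197 + (-21291 - 7852 + 6486 + 2392)) = (6308 + 25779)*(-35197 - 20265) = 32087*(-55462) = -1779609194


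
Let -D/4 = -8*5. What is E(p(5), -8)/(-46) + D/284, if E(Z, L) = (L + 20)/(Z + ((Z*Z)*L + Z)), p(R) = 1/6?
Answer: -2914/1633 ≈ -1.7844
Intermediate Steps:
D = 160 (D = -(-32)*5 = -4*(-40) = 160)
p(R) = 1/6
E(Z, L) = (20 + L)/(2*Z + L*Z**2) (E(Z, L) = (20 + L)/(Z + (Z**2*L + Z)) = (20 + L)/(Z + (L*Z**2 + Z)) = (20 + L)/(Z + (Z + L*Z**2)) = (20 + L)/(2*Z + L*Z**2))
E(p(5), -8)/(-46) + D/284 = ((20 - 8)/((1/6)*(2 - 8*1/6)))/(-46) + 160/284 = (6*12/(2 - 4/3))*(-1/46) + 160*(1/284) = (6*12/(2/3))*(-1/46) + 40/71 = (6*(3/2)*12)*(-1/46) + 40/71 = 108*(-1/46) + 40/71 = -54/23 + 40/71 = -2914/1633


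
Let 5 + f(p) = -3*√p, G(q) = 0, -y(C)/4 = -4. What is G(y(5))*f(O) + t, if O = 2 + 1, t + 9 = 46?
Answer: 37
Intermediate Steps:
t = 37 (t = -9 + 46 = 37)
y(C) = 16 (y(C) = -4*(-4) = 16)
O = 3
f(p) = -5 - 3*√p
G(y(5))*f(O) + t = 0*(-5 - 3*√3) + 37 = 0 + 37 = 37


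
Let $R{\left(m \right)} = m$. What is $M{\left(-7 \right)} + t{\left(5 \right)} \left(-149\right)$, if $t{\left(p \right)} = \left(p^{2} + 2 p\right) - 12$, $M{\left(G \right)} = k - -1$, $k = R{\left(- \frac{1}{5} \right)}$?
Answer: $- \frac{17131}{5} \approx -3426.2$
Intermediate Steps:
$k = - \frac{1}{5} \approx -0.2$
$M{\left(G \right)} = \frac{4}{5}$ ($M{\left(G \right)} = - \frac{1}{5} - -1 = - \frac{1}{5} + 1 = \frac{4}{5}$)
$t{\left(p \right)} = -12 + p^{2} + 2 p$
$M{\left(-7 \right)} + t{\left(5 \right)} \left(-149\right) = \frac{4}{5} + \left(-12 + 5^{2} + 2 \cdot 5\right) \left(-149\right) = \frac{4}{5} + \left(-12 + 25 + 10\right) \left(-149\right) = \frac{4}{5} + 23 \left(-149\right) = \frac{4}{5} - 3427 = - \frac{17131}{5}$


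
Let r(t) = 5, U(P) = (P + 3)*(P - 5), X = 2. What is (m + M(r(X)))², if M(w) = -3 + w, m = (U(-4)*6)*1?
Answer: 3136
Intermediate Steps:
U(P) = (-5 + P)*(3 + P) (U(P) = (3 + P)*(-5 + P) = (-5 + P)*(3 + P))
m = 54 (m = ((-15 + (-4)² - 2*(-4))*6)*1 = ((-15 + 16 + 8)*6)*1 = (9*6)*1 = 54*1 = 54)
(m + M(r(X)))² = (54 + (-3 + 5))² = (54 + 2)² = 56² = 3136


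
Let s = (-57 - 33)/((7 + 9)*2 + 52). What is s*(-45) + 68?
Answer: 1627/14 ≈ 116.21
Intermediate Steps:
s = -15/14 (s = -90/(16*2 + 52) = -90/(32 + 52) = -90/84 = -90*1/84 = -15/14 ≈ -1.0714)
s*(-45) + 68 = -15/14*(-45) + 68 = 675/14 + 68 = 1627/14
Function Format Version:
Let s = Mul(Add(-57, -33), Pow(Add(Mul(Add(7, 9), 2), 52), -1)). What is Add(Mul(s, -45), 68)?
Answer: Rational(1627, 14) ≈ 116.21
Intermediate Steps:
s = Rational(-15, 14) (s = Mul(-90, Pow(Add(Mul(16, 2), 52), -1)) = Mul(-90, Pow(Add(32, 52), -1)) = Mul(-90, Pow(84, -1)) = Mul(-90, Rational(1, 84)) = Rational(-15, 14) ≈ -1.0714)
Add(Mul(s, -45), 68) = Add(Mul(Rational(-15, 14), -45), 68) = Add(Rational(675, 14), 68) = Rational(1627, 14)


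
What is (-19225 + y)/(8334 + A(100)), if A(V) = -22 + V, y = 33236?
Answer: 14011/8412 ≈ 1.6656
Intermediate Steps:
(-19225 + y)/(8334 + A(100)) = (-19225 + 33236)/(8334 + (-22 + 100)) = 14011/(8334 + 78) = 14011/8412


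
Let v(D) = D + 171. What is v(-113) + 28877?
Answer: 28935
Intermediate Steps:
v(D) = 171 + D
v(-113) + 28877 = (171 - 113) + 28877 = 58 + 28877 = 28935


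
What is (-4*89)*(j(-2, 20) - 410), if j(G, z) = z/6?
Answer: 434320/3 ≈ 1.4477e+5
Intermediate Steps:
j(G, z) = z/6 (j(G, z) = z*(1/6) = z/6)
(-4*89)*(j(-2, 20) - 410) = (-4*89)*((1/6)*20 - 410) = -356*(10/3 - 410) = -356*(-1220/3) = 434320/3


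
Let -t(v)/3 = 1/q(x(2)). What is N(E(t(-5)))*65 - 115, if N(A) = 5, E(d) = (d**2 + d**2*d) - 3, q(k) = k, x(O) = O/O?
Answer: 210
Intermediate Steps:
x(O) = 1
t(v) = -3 (t(v) = -3/1 = -3*1 = -3)
E(d) = -3 + d**2 + d**3 (E(d) = (d**2 + d**3) - 3 = -3 + d**2 + d**3)
N(E(t(-5)))*65 - 115 = 5*65 - 115 = 325 - 115 = 210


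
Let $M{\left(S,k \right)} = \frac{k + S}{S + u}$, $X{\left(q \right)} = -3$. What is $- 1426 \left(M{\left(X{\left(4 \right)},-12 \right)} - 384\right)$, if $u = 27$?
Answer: $\frac{2193901}{4} \approx 5.4848 \cdot 10^{5}$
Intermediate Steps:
$M{\left(S,k \right)} = \frac{S + k}{27 + S}$ ($M{\left(S,k \right)} = \frac{k + S}{S + 27} = \frac{S + k}{27 + S}$)
$- 1426 \left(M{\left(X{\left(4 \right)},-12 \right)} - 384\right) = - 1426 \left(\frac{-3 - 12}{27 - 3} - 384\right) = - 1426 \left(\frac{1}{24} \left(-15\right) - 384\right) = - 1426 \left(- \frac{5}{8} - 384\right) = \left(-1426\right) \left(- \frac{3077}{8}\right) = \frac{2193901}{4}$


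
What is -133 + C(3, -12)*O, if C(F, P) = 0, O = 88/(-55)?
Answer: -133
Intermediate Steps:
O = -8/5 (O = 88*(-1/55) = -8/5 ≈ -1.6000)
-133 + C(3, -12)*O = -133 + 0*(-8/5) = -133 + 0 = -133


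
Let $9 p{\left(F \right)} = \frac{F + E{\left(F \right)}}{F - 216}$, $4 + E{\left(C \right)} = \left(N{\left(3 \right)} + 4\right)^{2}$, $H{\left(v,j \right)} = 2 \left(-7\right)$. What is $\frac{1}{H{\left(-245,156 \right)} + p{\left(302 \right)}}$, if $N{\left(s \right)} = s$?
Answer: $- \frac{774}{10489} \approx -0.073792$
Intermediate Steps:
$H{\left(v,j \right)} = -14$
$E{\left(C \right)} = 45$ ($E{\left(C \right)} = -4 + \left(3 + 4\right)^{2} = -4 + 7^{2} = -4 + 49 = 45$)
$p{\left(F \right)} = \frac{45 + F}{9 \left(-216 + F\right)}$ ($p{\left(F \right)} = \frac{\left(F + 45\right) \frac{1}{F - 216}}{9} = \frac{\left(45 + F\right) \frac{1}{-216 + F}}{9} = \frac{\frac{1}{-216 + F} \left(45 + F\right)}{9} = \frac{45 + F}{9 \left(-216 + F\right)}$)
$\frac{1}{H{\left(-245,156 \right)} + p{\left(302 \right)}} = \frac{1}{-14 + \frac{45 + 302}{9 \left(-216 + 302\right)}} = \frac{1}{-14 + \frac{1}{9} \cdot \frac{1}{86} \cdot 347} = \frac{1}{-14 + \frac{347}{774}} = \frac{1}{- \frac{10489}{774}} = - \frac{774}{10489}$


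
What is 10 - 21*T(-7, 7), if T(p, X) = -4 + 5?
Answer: -11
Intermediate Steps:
T(p, X) = 1
10 - 21*T(-7, 7) = 10 - 21*1 = 10 - 21 = -11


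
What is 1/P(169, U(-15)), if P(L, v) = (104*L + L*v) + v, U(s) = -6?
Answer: 1/16556 ≈ 6.0401e-5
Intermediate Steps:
P(L, v) = v + 104*L + L*v
1/P(169, U(-15)) = 1/(-6 + 104*169 + 169*(-6)) = 1/(-6 + 17576 - 1014) = 1/16556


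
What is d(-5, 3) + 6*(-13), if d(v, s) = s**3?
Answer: -51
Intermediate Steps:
d(-5, 3) + 6*(-13) = 3**3 + 6*(-13) = 27 - 78 = -51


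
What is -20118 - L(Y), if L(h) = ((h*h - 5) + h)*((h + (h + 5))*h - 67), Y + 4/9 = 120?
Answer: -2752683729173/6561 ≈ -4.1955e+8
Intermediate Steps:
Y = 1076/9 (Y = -4/9 + 120 = 1076/9 ≈ 119.56)
L(h) = (-67 + h*(5 + 2*h))*(-5 + h + h²) (L(h) = ((h² - 5) + h)*((h + (5 + h))*h - 67) = ((-5 + h²) + h)*((5 + 2*h)*h - 67) = (-5 + h + h²)*(h*(5 + 2*h) - 67) = (-5 + h + h²)*(-67 + h*(5 + 2*h)) = (-67 + h*(5 + 2*h))*(-5 + h + h²))
-20118 - L(Y) = -20118 - (335 - 92*1076/9 - 72*(1076/9)² + 2*(1076/9)⁴ + 7*(1076/9)³) = -20118 - (335 - 98992/9 - 72*1157776/81 + 2*(1340445266176/6561) + 7*(1245766976/729)) = -20118 - (335 - 98992/9 - 9262208/9 + 2680890532352/6561 + 8720368832/729) = -20118 - 1*2752551734975/6561 = -20118 - 2752551734975/6561 = -2752683729173/6561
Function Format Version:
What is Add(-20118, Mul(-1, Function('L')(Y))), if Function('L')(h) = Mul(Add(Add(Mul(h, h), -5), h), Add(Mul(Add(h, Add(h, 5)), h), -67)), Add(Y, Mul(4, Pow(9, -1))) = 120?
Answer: Rational(-2752683729173, 6561) ≈ -4.1955e+8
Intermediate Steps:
Y = Rational(1076, 9) (Y = Add(Rational(-4, 9), 120) = Rational(1076, 9) ≈ 119.56)
Function('L')(h) = Mul(Add(-67, Mul(h, Add(5, Mul(2, h)))), Add(-5, h, Pow(h, 2))) (Function('L')(h) = Mul(Add(Add(Pow(h, 2), -5), h), Add(Mul(Add(h, Add(5, h)), h), -67)) = Mul(Add(Add(-5, Pow(h, 2)), h), Add(Mul(Add(5, Mul(2, h)), h), -67)) = Mul(Add(-5, h, Pow(h, 2)), Add(Mul(h, Add(5, Mul(2, h))), -67)) = Mul(Add(-5, h, Pow(h, 2)), Add(-67, Mul(h, Add(5, Mul(2, h))))) = Mul(Add(-67, Mul(h, Add(5, Mul(2, h)))), Add(-5, h, Pow(h, 2))))
Add(-20118, Mul(-1, Function('L')(Y))) = Add(-20118, Mul(-1, Add(335, Mul(-92, Rational(1076, 9)), Mul(-72, Pow(Rational(1076, 9), 2)), Mul(2, Pow(Rational(1076, 9), 4)), Mul(7, Pow(Rational(1076, 9), 3))))) = Add(-20118, Mul(-1, Add(335, Rational(-98992, 9), Mul(-72, Rational(1157776, 81)), Mul(2, Rational(1340445266176, 6561)), Mul(7, Rational(1245766976, 729))))) = Add(-20118, Mul(-1, Add(335, Rational(-98992, 9), Rational(-9262208, 9), Rational(2680890532352, 6561), Rational(8720368832, 729)))) = Add(-20118, Mul(-1, Rational(2752551734975, 6561))) = Add(-20118, Rational(-2752551734975, 6561)) = Rational(-2752683729173, 6561)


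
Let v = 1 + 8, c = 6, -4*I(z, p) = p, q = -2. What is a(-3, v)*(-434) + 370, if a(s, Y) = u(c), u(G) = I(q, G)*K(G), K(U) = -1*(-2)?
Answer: 1672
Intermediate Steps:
I(z, p) = -p/4
K(U) = 2
v = 9
u(G) = -G/2 (u(G) = -G/4*2 = -G/2)
a(s, Y) = -3 (a(s, Y) = -1/2*6 = -3)
a(-3, v)*(-434) + 370 = -3*(-434) + 370 = 1302 + 370 = 1672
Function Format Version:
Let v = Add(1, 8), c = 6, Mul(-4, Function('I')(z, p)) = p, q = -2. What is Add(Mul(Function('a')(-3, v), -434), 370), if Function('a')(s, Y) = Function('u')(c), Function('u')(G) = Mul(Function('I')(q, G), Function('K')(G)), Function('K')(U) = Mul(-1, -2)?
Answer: 1672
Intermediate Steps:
Function('I')(z, p) = Mul(Rational(-1, 4), p)
Function('K')(U) = 2
v = 9
Function('u')(G) = Mul(Rational(-1, 2), G) (Function('u')(G) = Mul(Mul(Rational(-1, 4), G), 2) = Mul(Rational(-1, 2), G))
Function('a')(s, Y) = -3 (Function('a')(s, Y) = Mul(Rational(-1, 2), 6) = -3)
Add(Mul(Function('a')(-3, v), -434), 370) = Add(Mul(-3, -434), 370) = Add(1302, 370) = 1672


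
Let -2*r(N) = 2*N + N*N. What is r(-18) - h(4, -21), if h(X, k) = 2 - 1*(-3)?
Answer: -149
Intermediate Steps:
h(X, k) = 5 (h(X, k) = 2 + 3 = 5)
r(N) = -N - N²/2 (r(N) = -(2*N + N*N)/2 = -(2*N + N²)/2 = -(N² + 2*N)/2 = -N - N²/2)
r(-18) - h(4, -21) = -½*(-18)*(2 - 18) - 1*5 = -½*(-18)*(-16) - 5 = -144 - 5 = -149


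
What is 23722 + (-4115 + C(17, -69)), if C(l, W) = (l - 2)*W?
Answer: 18572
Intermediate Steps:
C(l, W) = W*(-2 + l) (C(l, W) = (-2 + l)*W = W*(-2 + l))
23722 + (-4115 + C(17, -69)) = 23722 + (-4115 - 69*(-2 + 17)) = 23722 + (-4115 - 69*15) = 23722 + (-4115 - 1035) = 23722 - 5150 = 18572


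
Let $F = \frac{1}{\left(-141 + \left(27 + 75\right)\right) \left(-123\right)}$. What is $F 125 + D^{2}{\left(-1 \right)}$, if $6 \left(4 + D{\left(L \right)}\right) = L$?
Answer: $\frac{333625}{19188} \approx 17.387$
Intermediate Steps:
$D{\left(L \right)} = -4 + \frac{L}{6}$
$F = \frac{1}{4797}$ ($F = \frac{1}{-141 + 102} \left(- \frac{1}{123}\right) = \frac{1}{-39} \left(- \frac{1}{123}\right) = \left(- \frac{1}{39}\right) \left(- \frac{1}{123}\right) = \frac{1}{4797} \approx 0.00020846$)
$F 125 + D^{2}{\left(-1 \right)} = \frac{1}{4797} \cdot 125 + \left(-4 + \frac{1}{6} \left(-1\right)\right)^{2} = \frac{125}{4797} + \left(-4 - \frac{1}{6}\right)^{2} = \frac{125}{4797} + \left(- \frac{25}{6}\right)^{2} = \frac{125}{4797} + \frac{625}{36} = \frac{333625}{19188}$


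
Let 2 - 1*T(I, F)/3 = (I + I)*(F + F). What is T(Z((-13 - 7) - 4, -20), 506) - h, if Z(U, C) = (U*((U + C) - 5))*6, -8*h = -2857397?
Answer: -345609605/8 ≈ -4.3201e+7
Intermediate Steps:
h = 2857397/8 (h = -⅛*(-2857397) = 2857397/8 ≈ 3.5717e+5)
Z(U, C) = 6*U*(-5 + C + U) (Z(U, C) = (U*((C + U) - 5))*6 = (U*(-5 + C + U))*6 = 6*U*(-5 + C + U))
T(I, F) = 6 - 12*F*I (T(I, F) = 6 - 3*(I + I)*(F + F) = 6 - 3*2*I*2*F = 6 - 12*F*I)
T(Z((-13 - 7) - 4, -20), 506) - h = (6 - 12*506*6*((-13 - 7) - 4)*(-5 - 20 + ((-13 - 7) - 4))) - 1*2857397/8 = (6 - 12*506*6*(-20 - 4)*(-5 - 20 + (-20 - 4))) - 2857397/8 = (6 - 12*506*6*(-24)*(-5 - 20 - 24)) - 2857397/8 = (6 - 12*506*6*(-24)*(-49)) - 2857397/8 = (6 - 12*506*7056) - 2857397/8 = (6 - 42844032) - 2857397/8 = -42844026 - 2857397/8 = -345609605/8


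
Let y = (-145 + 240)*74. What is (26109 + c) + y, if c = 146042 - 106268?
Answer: 72913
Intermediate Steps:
c = 39774
y = 7030 (y = 95*74 = 7030)
(26109 + c) + y = (26109 + 39774) + 7030 = 65883 + 7030 = 72913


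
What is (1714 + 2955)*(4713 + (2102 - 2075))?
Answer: 22131060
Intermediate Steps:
(1714 + 2955)*(4713 + (2102 - 2075)) = 4669*(4713 + 27) = 4669*4740 = 22131060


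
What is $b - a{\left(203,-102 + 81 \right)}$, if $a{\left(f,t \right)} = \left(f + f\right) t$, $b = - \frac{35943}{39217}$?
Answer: $\frac{334328199}{39217} \approx 8525.1$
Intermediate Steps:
$b = - \frac{35943}{39217}$ ($b = \left(-35943\right) \frac{1}{39217} = - \frac{35943}{39217} \approx -0.91652$)
$a{\left(f,t \right)} = 2 f t$
$b - a{\left(203,-102 + 81 \right)} = - \frac{35943}{39217} - 2 \cdot 203 \left(-102 + 81\right) = - \frac{35943}{39217} - 2 \cdot 203 \left(-21\right) = - \frac{35943}{39217} - -8526 = - \frac{35943}{39217} + 8526 = \frac{334328199}{39217}$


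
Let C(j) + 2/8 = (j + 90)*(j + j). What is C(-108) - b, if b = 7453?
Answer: -14261/4 ≈ -3565.3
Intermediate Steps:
C(j) = -1/4 + 2*j*(90 + j) (C(j) = -1/4 + (j + 90)*(j + j) = -1/4 + (90 + j)*(2*j) = -1/4 + 2*j*(90 + j))
C(-108) - b = (-1/4 + 2*(-108)**2 + 180*(-108)) - 1*7453 = (-1/4 + 2*11664 - 19440) - 7453 = (-1/4 + 23328 - 19440) - 7453 = 15551/4 - 7453 = -14261/4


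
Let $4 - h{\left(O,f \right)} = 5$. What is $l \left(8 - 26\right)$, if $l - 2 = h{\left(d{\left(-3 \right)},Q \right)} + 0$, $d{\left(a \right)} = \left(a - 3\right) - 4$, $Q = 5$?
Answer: $-18$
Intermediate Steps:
$d{\left(a \right)} = -7 + a$ ($d{\left(a \right)} = \left(-3 + a\right) - 4 = -7 + a$)
$h{\left(O,f \right)} = -1$ ($h{\left(O,f \right)} = 4 - 5 = -1$)
$l = 1$ ($l = 2 + \left(-1 + 0\right) = 2 - 1 = 1$)
$l \left(8 - 26\right) = 1 \left(8 - 26\right) = 1 \left(-18\right) = -18$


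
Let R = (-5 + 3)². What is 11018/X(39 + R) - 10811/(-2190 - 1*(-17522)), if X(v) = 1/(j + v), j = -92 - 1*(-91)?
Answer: 7094964181/15332 ≈ 4.6276e+5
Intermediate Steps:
R = 4 (R = (-2)² = 4)
j = -1 (j = -92 + 91 = -1)
X(v) = 1/(-1 + v)
11018/X(39 + R) - 10811/(-2190 - 1*(-17522)) = 11018/(1/(-1 + (39 + 4))) - 10811/(-2190 - 1*(-17522)) = 11018/(1/(-1 + 43)) - 10811/(-2190 + 17522) = 11018/(1/42) - 10811/15332 = 11018/(1/42) - 10811*1/15332 = 11018*42 - 10811/15332 = 462756 - 10811/15332 = 7094964181/15332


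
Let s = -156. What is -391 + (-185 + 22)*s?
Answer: 25037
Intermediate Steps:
-391 + (-185 + 22)*s = -391 + (-185 + 22)*(-156) = -391 - 163*(-156) = -391 + 25428 = 25037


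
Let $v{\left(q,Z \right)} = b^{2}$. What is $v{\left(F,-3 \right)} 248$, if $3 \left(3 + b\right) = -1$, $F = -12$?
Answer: $\frac{24800}{9} \approx 2755.6$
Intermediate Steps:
$b = - \frac{10}{3}$ ($b = -3 + \frac{1}{3} \left(-1\right) = -3 - \frac{1}{3} = - \frac{10}{3} \approx -3.3333$)
$v{\left(q,Z \right)} = \frac{100}{9}$ ($v{\left(q,Z \right)} = \left(- \frac{10}{3}\right)^{2} = \frac{100}{9}$)
$v{\left(F,-3 \right)} 248 = \frac{100}{9} \cdot 248 = \frac{24800}{9}$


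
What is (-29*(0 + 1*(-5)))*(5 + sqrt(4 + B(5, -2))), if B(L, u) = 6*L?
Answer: 725 + 145*sqrt(34) ≈ 1570.5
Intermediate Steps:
(-29*(0 + 1*(-5)))*(5 + sqrt(4 + B(5, -2))) = (-29*(0 + 1*(-5)))*(5 + sqrt(4 + 6*5)) = (-29*(0 - 5))*(5 + sqrt(4 + 30)) = (-29*(-5))*(5 + sqrt(34)) = 145*(5 + sqrt(34)) = 725 + 145*sqrt(34)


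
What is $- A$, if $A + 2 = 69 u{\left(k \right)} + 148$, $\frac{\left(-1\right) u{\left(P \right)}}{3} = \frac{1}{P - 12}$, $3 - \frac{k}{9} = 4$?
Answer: $- \frac{1091}{7} \approx -155.86$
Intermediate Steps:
$k = -9$ ($k = 27 - 36 = -9$)
$u{\left(P \right)} = - \frac{3}{-12 + P}$ ($u{\left(P \right)} = - \frac{3}{P - 12} = - \frac{3}{-12 + P}$)
$A = \frac{1091}{7}$ ($A = -2 + \left(69 \left(- \frac{3}{-12 - 9}\right) + 148\right) = -2 + \left(69 \left(- \frac{3}{-21}\right) + 148\right) = -2 + \left(69 \left(\left(-3\right) \left(- \frac{1}{21}\right)\right) + 148\right) = -2 + \left(69 \cdot \frac{1}{7} + 148\right) = -2 + \left(\frac{69}{7} + 148\right) = -2 + \frac{1105}{7} = \frac{1091}{7} \approx 155.86$)
$- A = \left(-1\right) \frac{1091}{7} = - \frac{1091}{7}$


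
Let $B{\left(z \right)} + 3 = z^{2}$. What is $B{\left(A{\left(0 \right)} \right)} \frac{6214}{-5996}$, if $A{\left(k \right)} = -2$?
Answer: $- \frac{3107}{2998} \approx -1.0364$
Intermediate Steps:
$B{\left(z \right)} = -3 + z^{2}$
$B{\left(A{\left(0 \right)} \right)} \frac{6214}{-5996} = \left(-3 + \left(-2\right)^{2}\right) \frac{6214}{-5996} = \left(-3 + 4\right) 6214 \left(- \frac{1}{5996}\right) = 1 \left(- \frac{3107}{2998}\right) = - \frac{3107}{2998}$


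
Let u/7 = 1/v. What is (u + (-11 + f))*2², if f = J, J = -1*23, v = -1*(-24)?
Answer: -809/6 ≈ -134.83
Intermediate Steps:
v = 24
J = -23
f = -23
u = 7/24 ≈ 0.29167
(u + (-11 + f))*2² = (7/24 + (-11 - 23))*2² = (7/24 - 34)*4 = -809/24*4 = -809/6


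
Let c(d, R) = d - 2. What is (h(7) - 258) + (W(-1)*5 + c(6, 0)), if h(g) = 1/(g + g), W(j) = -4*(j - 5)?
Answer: -1875/14 ≈ -133.93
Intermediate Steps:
c(d, R) = -2 + d
W(j) = 20 - 4*j (W(j) = -4*(-5 + j) = 20 - 4*j)
h(g) = 1/(2*g)
(h(7) - 258) + (W(-1)*5 + c(6, 0)) = ((½)/7 - 258) + ((20 - 4*(-1))*5 + (-2 + 6)) = ((½)*(⅐) - 258) + ((20 + 4)*5 + 4) = (1/14 - 258) + (24*5 + 4) = -3611/14 + (120 + 4) = -3611/14 + 124 = -1875/14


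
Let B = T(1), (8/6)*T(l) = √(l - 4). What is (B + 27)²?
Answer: 11637/16 + 81*I*√3/2 ≈ 727.31 + 70.148*I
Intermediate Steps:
T(l) = 3*√(-4 + l)/4 (T(l) = 3*√(l - 4)/4 = 3*√(-4 + l)/4)
B = 3*I*√3/4 (B = 3*√(-4 + 1)/4 = 3*√(-3)/4 = 3*(I*√3)/4 = 3*I*√3/4 ≈ 1.299*I)
(B + 27)² = (3*I*√3/4 + 27)² = (27 + 3*I*√3/4)²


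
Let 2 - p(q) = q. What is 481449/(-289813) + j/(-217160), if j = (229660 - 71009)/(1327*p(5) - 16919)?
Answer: -2185079636033737/1315358033572000 ≈ -1.6612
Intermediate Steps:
p(q) = 2 - q
j = -158651/20900 (j = (229660 - 71009)/(1327*(2 - 1*5) - 16919) = 158651/(1327*(2 - 5) - 16919) = 158651/(1327*(-3) - 16919) = 158651/(-3981 - 16919) = 158651/(-20900) = 158651*(-1/20900) = -158651/20900 ≈ -7.5910)
481449/(-289813) + j/(-217160) = 481449/(-289813) - 158651/20900/(-217160) = 481449*(-1/289813) - 158651/20900*(-1/217160) = -481449/289813 + 158651/4538644000 = -2185079636033737/1315358033572000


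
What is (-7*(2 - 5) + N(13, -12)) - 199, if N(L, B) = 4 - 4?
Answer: -178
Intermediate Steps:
N(L, B) = 0
(-7*(2 - 5) + N(13, -12)) - 199 = (-7*(2 - 5) + 0) - 199 = (-7*(-3) + 0) - 199 = (21 + 0) - 199 = 21 - 199 = -178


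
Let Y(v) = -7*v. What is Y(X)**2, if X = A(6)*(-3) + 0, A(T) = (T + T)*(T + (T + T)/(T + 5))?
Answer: 386358336/121 ≈ 3.1930e+6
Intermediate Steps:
A(T) = 2*T*(T + 2*T/(5 + T)) (A(T) = (2*T)*(T + (2*T)/(5 + T)) = (2*T)*(T + 2*T/(5 + T)) = 2*T*(T + 2*T/(5 + T)))
X = -2808/11 (X = (2*6**2*(7 + 6)/(5 + 6))*(-3) + 0 = (2*36*13/11)*(-3) + 0 = (2*36*(1/11)*13)*(-3) + 0 = (936/11)*(-3) + 0 = -2808/11 + 0 = -2808/11 ≈ -255.27)
Y(X)**2 = (-7*(-2808/11))**2 = (19656/11)**2 = 386358336/121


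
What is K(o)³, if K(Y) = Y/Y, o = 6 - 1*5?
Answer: 1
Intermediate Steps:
o = 1 (o = 6 - 5 = 1)
K(Y) = 1
K(o)³ = 1³ = 1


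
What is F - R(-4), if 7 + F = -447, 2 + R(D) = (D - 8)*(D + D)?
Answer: -548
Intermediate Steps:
R(D) = -2 + 2*D*(-8 + D) (R(D) = -2 + (D - 8)*(D + D) = -2 + (-8 + D)*(2*D) = -2 + 2*D*(-8 + D))
F = -454 (F = -7 - 447 = -454)
F - R(-4) = -454 - (-2 - 16*(-4) + 2*(-4)**2) = -454 - (-2 + 64 + 2*16) = -454 - (-2 + 64 + 32) = -454 - 1*94 = -454 - 94 = -548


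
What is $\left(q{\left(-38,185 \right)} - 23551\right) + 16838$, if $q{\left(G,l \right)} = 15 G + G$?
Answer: $-7321$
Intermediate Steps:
$q{\left(G,l \right)} = 16 G$
$\left(q{\left(-38,185 \right)} - 23551\right) + 16838 = \left(16 \left(-38\right) - 23551\right) + 16838 = \left(-608 - 23551\right) + 16838 = -24159 + 16838 = -7321$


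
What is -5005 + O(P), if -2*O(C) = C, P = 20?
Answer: -5015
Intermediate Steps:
O(C) = -C/2
-5005 + O(P) = -5005 - 1/2*20 = -5005 - 10 = -5015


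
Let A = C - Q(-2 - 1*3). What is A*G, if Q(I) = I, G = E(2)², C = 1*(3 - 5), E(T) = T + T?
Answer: 48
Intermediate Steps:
E(T) = 2*T
C = -2 (C = 1*(-2) = -2)
G = 16 (G = (2*2)² = 4² = 16)
A = 3 (A = -2 - (-2 - 1*3) = -2 - (-2 - 3) = -2 - 1*(-5) = -2 + 5 = 3)
A*G = 3*16 = 48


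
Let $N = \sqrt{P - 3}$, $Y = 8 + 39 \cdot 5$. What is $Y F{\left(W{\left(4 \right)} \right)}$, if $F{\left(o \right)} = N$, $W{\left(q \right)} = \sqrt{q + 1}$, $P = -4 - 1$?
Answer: $406 i \sqrt{2} \approx 574.17 i$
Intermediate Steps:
$P = -5$
$W{\left(q \right)} = \sqrt{1 + q}$
$Y = 203$ ($Y = 8 + 195 = 203$)
$N = 2 i \sqrt{2}$ ($N = \sqrt{-5 - 3} = \sqrt{-8} = 2 i \sqrt{2} \approx 2.8284 i$)
$F{\left(o \right)} = 2 i \sqrt{2}$
$Y F{\left(W{\left(4 \right)} \right)} = 203 \cdot 2 i \sqrt{2} = 406 i \sqrt{2}$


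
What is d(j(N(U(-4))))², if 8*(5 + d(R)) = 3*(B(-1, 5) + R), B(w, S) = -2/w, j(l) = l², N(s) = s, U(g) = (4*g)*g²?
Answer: 9660334369/16 ≈ 6.0377e+8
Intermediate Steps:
U(g) = 4*g³
d(R) = -17/4 + 3*R/8 (d(R) = -5 + (3*(-2/(-1) + R))/8 = -5 + (3*(-2*(-1) + R))/8 = -5 + (3*(2 + R))/8 = -5 + (6 + 3*R)/8 = -5 + (¾ + 3*R/8) = -17/4 + 3*R/8)
d(j(N(U(-4))))² = (-17/4 + 3*(4*(-4)³)²/8)² = (-17/4 + 3*(4*(-64))²/8)² = (-17/4 + (3/8)*(-256)²)² = (-17/4 + (3/8)*65536)² = (-17/4 + 24576)² = (98287/4)² = 9660334369/16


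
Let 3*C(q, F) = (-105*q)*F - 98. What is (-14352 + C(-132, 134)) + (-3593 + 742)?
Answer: 1805533/3 ≈ 6.0184e+5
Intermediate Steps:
C(q, F) = -98/3 - 35*F*q (C(q, F) = ((-105*q)*F - 98)/3 = (-105*F*q - 98)/3 = (-98 - 105*F*q)/3 = -98/3 - 35*F*q)
(-14352 + C(-132, 134)) + (-3593 + 742) = (-14352 + (-98/3 - 35*134*(-132))) + (-3593 + 742) = (-14352 + (-98/3 + 619080)) - 2851 = (-14352 + 1857142/3) - 2851 = 1814086/3 - 2851 = 1805533/3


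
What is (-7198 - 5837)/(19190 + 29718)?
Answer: -13035/48908 ≈ -0.26652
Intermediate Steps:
(-7198 - 5837)/(19190 + 29718) = -13035/48908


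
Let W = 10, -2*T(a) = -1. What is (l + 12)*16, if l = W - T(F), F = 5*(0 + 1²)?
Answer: 344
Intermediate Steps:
F = 5 (F = 5*(0 + 1) = 5*1 = 5)
T(a) = ½ (T(a) = -½*(-1) = ½)
l = 19/2 (l = 10 - 1*½ = 10 - ½ = 19/2 ≈ 9.5000)
(l + 12)*16 = (19/2 + 12)*16 = (43/2)*16 = 344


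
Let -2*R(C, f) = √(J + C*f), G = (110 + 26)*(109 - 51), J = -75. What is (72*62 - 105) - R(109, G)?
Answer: 4359 + √859717/2 ≈ 4822.6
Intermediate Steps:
G = 7888 (G = 136*58 = 7888)
R(C, f) = -√(-75 + C*f)/2
(72*62 - 105) - R(109, G) = (72*62 - 105) - (-1)*√(-75 + 109*7888)/2 = (4464 - 105) - (-1)*√(-75 + 859792)/2 = 4359 - (-1)*√859717/2 = 4359 + √859717/2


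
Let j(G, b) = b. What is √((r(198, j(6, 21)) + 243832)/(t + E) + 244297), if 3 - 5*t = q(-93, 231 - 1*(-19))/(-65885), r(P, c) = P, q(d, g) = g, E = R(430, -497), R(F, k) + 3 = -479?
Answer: √245244872672008413987/31716989 ≈ 493.75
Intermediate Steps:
R(F, k) = -482 (R(F, k) = -3 - 479 = -482)
E = -482
t = 39581/65885 (t = ⅗ - (231 - 1*(-19))/(5*(-65885)) = ⅗ - (231 + 19)*(-1)/(5*65885) = ⅗ - 50*(-1)/65885 = ⅗ - ⅕*(-50/13177) = ⅗ + 10/13177 = 39581/65885 ≈ 0.60076)
√((r(198, j(6, 21)) + 243832)/(t + E) + 244297) = √((198 + 243832)/(39581/65885 - 482) + 244297) = √(244030/(-31716989/65885) + 244297) = √(244030*(-65885/31716989) + 244297) = √(-16077916550/31716989 + 244297) = √(7732287345183/31716989) = √245244872672008413987/31716989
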